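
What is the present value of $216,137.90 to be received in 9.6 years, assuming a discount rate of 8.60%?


Present value formula: PV = FV / (1 + r)^t
PV = $216,137.90 / (1 + 0.086)^9.6
PV = $216,137.90 / 2.2078335
PV = $97,895.92

PV = FV / (1 + r)^t = $97,895.92


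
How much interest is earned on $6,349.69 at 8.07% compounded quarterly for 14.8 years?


Compound interest earned = final amount − principal.
A = P(1 + r/n)^(nt) = $6,349.69 × (1 + 0.0807/4)^(4 × 14.8) = $20,715.40
Interest = A − P = $20,715.40 − $6,349.69 = $14,365.71

Interest = A - P = $14,365.71


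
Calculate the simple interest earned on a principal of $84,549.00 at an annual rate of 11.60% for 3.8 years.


Simple interest formula: I = P × r × t
I = $84,549.00 × 0.116 × 3.8
I = $37,269.20

I = P × r × t = $37,269.20


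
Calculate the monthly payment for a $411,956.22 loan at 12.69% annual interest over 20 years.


Loan payment formula: PMT = PV × r / (1 − (1 + r)^(−n))
Monthly rate r = 0.1269/12 = 0.010575, n = 240 months
Denominator: 1 − (1 + 0.1269/12)^(−240) = 0.919916
PMT = $411,956.22 × (0.1269/12) / 0.919916
PMT = $4,735.69 per month

PMT = PV × r / (1-(1+r)^(-n)) = $4,735.69/month


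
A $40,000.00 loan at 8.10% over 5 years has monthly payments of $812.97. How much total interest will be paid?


Total paid over the life of the loan = PMT × n.
Total paid = $812.97 × 60 = $48,778.20
Total interest = total paid − principal = $48,778.20 − $40,000.00 = $8,778.20

Total interest = (PMT × n) - PV = $8,778.20


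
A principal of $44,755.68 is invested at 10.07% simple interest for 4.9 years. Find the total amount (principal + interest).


Total amount formula: A = P(1 + rt) = P + P·r·t
Interest: I = P × r × t = $44,755.68 × 0.1007 × 4.9 = $22,083.80
A = P + I = $44,755.68 + $22,083.80 = $66,839.48

A = P + I = P(1 + rt) = $66,839.48


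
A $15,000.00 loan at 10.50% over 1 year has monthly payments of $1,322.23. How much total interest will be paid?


Total paid over the life of the loan = PMT × n.
Total paid = $1,322.23 × 12 = $15,866.76
Total interest = total paid − principal = $15,866.76 − $15,000.00 = $866.76

Total interest = (PMT × n) - PV = $866.76


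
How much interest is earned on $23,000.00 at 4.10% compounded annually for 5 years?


Compound interest earned = final amount − principal.
A = P(1 + r/n)^(nt) = $23,000.00 × (1 + 0.041/1)^(1 × 5) = $28,117.81
Interest = A − P = $28,117.81 − $23,000.00 = $5,117.81

Interest = A - P = $5,117.81


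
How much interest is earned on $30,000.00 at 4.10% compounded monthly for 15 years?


Compound interest earned = final amount − principal.
A = P(1 + r/n)^(nt) = $30,000.00 × (1 + 0.041/12)^(12 × 15) = $55,431.56
Interest = A − P = $55,431.56 − $30,000.00 = $25,431.56

Interest = A - P = $25,431.56


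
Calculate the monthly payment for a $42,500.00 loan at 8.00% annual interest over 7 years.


Loan payment formula: PMT = PV × r / (1 − (1 + r)^(−n))
Monthly rate r = 0.08/12 ≈ 0.00666667, n = 84 months
Denominator: 1 − (1 + 0.08/12)^(−84) = 0.427728
PMT = $42,500.00 × (0.08/12) / 0.427728
PMT = $662.41 per month

PMT = PV × r / (1-(1+r)^(-n)) = $662.41/month


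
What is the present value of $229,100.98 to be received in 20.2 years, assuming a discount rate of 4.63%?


Present value formula: PV = FV / (1 + r)^t
PV = $229,100.98 / (1 + 0.0463)^20.2
PV = $229,100.98 / 2.494915
PV = $91,827.17

PV = FV / (1 + r)^t = $91,827.17


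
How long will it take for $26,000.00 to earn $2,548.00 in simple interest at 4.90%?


Rearrange the simple interest formula for t:
I = P × r × t  ⇒  t = I / (P × r)
t = $2,548.00 / ($26,000.00 × 0.049)
t = 2

t = I/(P×r) = 2 years


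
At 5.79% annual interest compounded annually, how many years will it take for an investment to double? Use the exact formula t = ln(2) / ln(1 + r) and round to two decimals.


Doubling condition: (1 + r)^t = 2
Take ln of both sides: t × ln(1 + r) = ln(2)
t = ln(2) / ln(1 + r)
t = 0.693147 / 0.056286
t = 12.31

t = ln(2) / ln(1 + r) = 12.31 years


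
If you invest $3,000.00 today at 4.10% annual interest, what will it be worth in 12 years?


Future value formula: FV = PV × (1 + r)^t
FV = $3,000.00 × (1 + 0.041)^12
FV = $3,000.00 × 1.619604
FV = $4,858.81

FV = PV × (1 + r)^t = $4,858.81


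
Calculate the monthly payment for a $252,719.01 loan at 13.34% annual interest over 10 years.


Loan payment formula: PMT = PV × r / (1 − (1 + r)^(−n))
Monthly rate r = 0.1334/12 ≈ 0.01111667, n = 120 months
Denominator: 1 − (1 + 0.1334/12)^(−120) = 0.7346325
PMT = $252,719.01 × (0.1334/12) / 0.7346325
PMT = $3,824.22 per month

PMT = PV × r / (1-(1+r)^(-n)) = $3,824.22/month


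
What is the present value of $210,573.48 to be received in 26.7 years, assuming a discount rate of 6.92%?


Present value formula: PV = FV / (1 + r)^t
PV = $210,573.48 / (1 + 0.0692)^26.7
PV = $210,573.48 / 5.968621
PV = $35,280.09

PV = FV / (1 + r)^t = $35,280.09


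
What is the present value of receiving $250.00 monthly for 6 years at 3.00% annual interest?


Present value of an ordinary annuity: PV = PMT × (1 − (1 + r)^(−n)) / r
Monthly rate r = 0.03/12 = 0.0025, n = 72
PV = $250.00 × (1 − (1 + 0.03/12)^(−72)) / (0.03/12)
PV = $250.00 × 65.816858
PV = $16,454.21

PV = PMT × (1-(1+r)^(-n))/r = $16,454.21


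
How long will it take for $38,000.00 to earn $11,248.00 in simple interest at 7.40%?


Rearrange the simple interest formula for t:
I = P × r × t  ⇒  t = I / (P × r)
t = $11,248.00 / ($38,000.00 × 0.074)
t = 4

t = I/(P×r) = 4 years


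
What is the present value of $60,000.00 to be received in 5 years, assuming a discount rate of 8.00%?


Present value formula: PV = FV / (1 + r)^t
PV = $60,000.00 / (1 + 0.08)^5
PV = $60,000.00 / 1.469328
PV = $40,834.99

PV = FV / (1 + r)^t = $40,834.99


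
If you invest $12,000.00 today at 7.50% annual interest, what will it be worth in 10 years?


Future value formula: FV = PV × (1 + r)^t
FV = $12,000.00 × (1 + 0.075)^10
FV = $12,000.00 × 2.061032
FV = $24,732.38

FV = PV × (1 + r)^t = $24,732.38


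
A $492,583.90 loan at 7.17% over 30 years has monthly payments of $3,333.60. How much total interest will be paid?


Total paid over the life of the loan = PMT × n.
Total paid = $3,333.60 × 360 = $1,200,096.00
Total interest = total paid − principal = $1,200,096.00 − $492,583.90 = $707,512.10

Total interest = (PMT × n) - PV = $707,512.10


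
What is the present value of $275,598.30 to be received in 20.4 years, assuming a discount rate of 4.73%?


Present value formula: PV = FV / (1 + r)^t
PV = $275,598.30 / (1 + 0.0473)^20.4
PV = $275,598.30 / 2.56714566
PV = $107,355.93

PV = FV / (1 + r)^t = $107,355.93


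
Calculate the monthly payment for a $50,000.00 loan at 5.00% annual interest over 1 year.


Loan payment formula: PMT = PV × r / (1 − (1 + r)^(−n))
Monthly rate r = 0.05/12 ≈ 0.00416667, n = 12 months
Denominator: 1 − (1 + 0.05/12)^(−12) = 0.0486718
PMT = $50,000.00 × (0.05/12) / 0.0486718
PMT = $4,280.37 per month

PMT = PV × r / (1-(1+r)^(-n)) = $4,280.37/month


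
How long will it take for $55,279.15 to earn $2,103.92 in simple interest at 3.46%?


Rearrange the simple interest formula for t:
I = P × r × t  ⇒  t = I / (P × r)
t = $2,103.92 / ($55,279.15 × 0.0346)
t = 1.1

t = I/(P×r) = 1.1 years


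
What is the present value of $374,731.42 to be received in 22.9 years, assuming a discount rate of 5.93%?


Present value formula: PV = FV / (1 + r)^t
PV = $374,731.42 / (1 + 0.0593)^22.9
PV = $374,731.42 / 3.7405414
PV = $100,181.06

PV = FV / (1 + r)^t = $100,181.06


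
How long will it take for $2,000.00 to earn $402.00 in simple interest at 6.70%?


Rearrange the simple interest formula for t:
I = P × r × t  ⇒  t = I / (P × r)
t = $402.00 / ($2,000.00 × 0.067)
t = 3

t = I/(P×r) = 3 years


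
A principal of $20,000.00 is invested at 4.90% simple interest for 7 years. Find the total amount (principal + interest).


Total amount formula: A = P(1 + rt) = P + P·r·t
Interest: I = P × r × t = $20,000.00 × 0.049 × 7 = $6,860.00
A = P + I = $20,000.00 + $6,860.00 = $26,860.00

A = P + I = P(1 + rt) = $26,860.00


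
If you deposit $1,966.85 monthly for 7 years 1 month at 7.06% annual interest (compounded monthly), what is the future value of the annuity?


Future value of an ordinary annuity: FV = PMT × ((1 + r)^n − 1) / r
Monthly rate r = 0.0706/12 ≈ 0.00588333, n = 85
FV = $1,966.85 × ((1 + 0.0706/12)^85 − 1) / (0.0706/12)
FV = $1,966.85 × 109.877220
FV = $216,112.01

FV = PMT × ((1+r)^n - 1)/r = $216,112.01


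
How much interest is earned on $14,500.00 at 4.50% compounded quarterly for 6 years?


Compound interest earned = final amount − principal.
A = P(1 + r/n)^(nt) = $14,500.00 × (1 + 0.045/4)^(4 × 6) = $18,965.87
Interest = A − P = $18,965.87 − $14,500.00 = $4,465.87

Interest = A - P = $4,465.87


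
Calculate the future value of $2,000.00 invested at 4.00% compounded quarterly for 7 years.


Compound interest formula: A = P(1 + r/n)^(nt)
A = $2,000.00 × (1 + 0.04/4)^(4 × 7)
Growth factor: (1 + 0.04/4)^28 = 1.321291
A = $2,000.00 × 1.321291
A = $2,642.58

A = P(1 + r/n)^(nt) = $2,642.58


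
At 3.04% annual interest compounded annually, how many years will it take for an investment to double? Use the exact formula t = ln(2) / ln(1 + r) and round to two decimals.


Doubling condition: (1 + r)^t = 2
Take ln of both sides: t × ln(1 + r) = ln(2)
t = ln(2) / ln(1 + r)
t = 0.693147 / 0.029947
t = 23.15

t = ln(2) / ln(1 + r) = 23.15 years


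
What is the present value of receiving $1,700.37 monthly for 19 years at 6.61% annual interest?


Present value of an ordinary annuity: PV = PMT × (1 − (1 + r)^(−n)) / r
Monthly rate r = 0.0661/12 ≈ 0.00550833, n = 228
PV = $1,700.37 × (1 − (1 + 0.0661/12)^(−228)) / (0.0661/12)
PV = $1,700.37 × 129.657610
PV = $220,465.91

PV = PMT × (1-(1+r)^(-n))/r = $220,465.91


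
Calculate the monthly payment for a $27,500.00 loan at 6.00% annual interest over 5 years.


Loan payment formula: PMT = PV × r / (1 − (1 + r)^(−n))
Monthly rate r = 0.06/12 = 0.005, n = 60 months
Denominator: 1 − (1 + 0.06/12)^(−60) = 0.258628
PMT = $27,500.00 × (0.06/12) / 0.258628
PMT = $531.65 per month

PMT = PV × r / (1-(1+r)^(-n)) = $531.65/month


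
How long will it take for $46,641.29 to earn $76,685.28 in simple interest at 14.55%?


Rearrange the simple interest formula for t:
I = P × r × t  ⇒  t = I / (P × r)
t = $76,685.28 / ($46,641.29 × 0.1455)
t = 11.3

t = I/(P×r) = 11.3 years


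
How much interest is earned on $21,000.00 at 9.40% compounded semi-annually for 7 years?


Compound interest earned = final amount − principal.
A = P(1 + r/n)^(nt) = $21,000.00 × (1 + 0.094/2)^(2 × 7) = $39,945.96
Interest = A − P = $39,945.96 − $21,000.00 = $18,945.96

Interest = A - P = $18,945.96


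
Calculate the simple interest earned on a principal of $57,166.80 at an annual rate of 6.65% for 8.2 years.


Simple interest formula: I = P × r × t
I = $57,166.80 × 0.0665 × 8.2
I = $31,173.06

I = P × r × t = $31,173.06


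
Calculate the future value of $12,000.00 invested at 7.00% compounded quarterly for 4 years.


Compound interest formula: A = P(1 + r/n)^(nt)
A = $12,000.00 × (1 + 0.07/4)^(4 × 4)
Growth factor: (1 + 0.07/4)^16 = 1.319929
A = $12,000.00 × 1.319929
A = $15,839.15

A = P(1 + r/n)^(nt) = $15,839.15


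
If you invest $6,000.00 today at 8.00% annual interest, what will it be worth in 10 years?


Future value formula: FV = PV × (1 + r)^t
FV = $6,000.00 × (1 + 0.08)^10
FV = $6,000.00 × 2.158925
FV = $12,953.55

FV = PV × (1 + r)^t = $12,953.55


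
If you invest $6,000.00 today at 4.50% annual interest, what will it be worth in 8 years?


Future value formula: FV = PV × (1 + r)^t
FV = $6,000.00 × (1 + 0.045)^8
FV = $6,000.00 × 1.4221006
FV = $8,532.60

FV = PV × (1 + r)^t = $8,532.60


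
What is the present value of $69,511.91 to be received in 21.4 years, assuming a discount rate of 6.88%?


Present value formula: PV = FV / (1 + r)^t
PV = $69,511.91 / (1 + 0.0688)^21.4
PV = $69,511.91 / 4.153210
PV = $16,736.91

PV = FV / (1 + r)^t = $16,736.91


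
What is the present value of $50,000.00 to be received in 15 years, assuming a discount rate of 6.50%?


Present value formula: PV = FV / (1 + r)^t
PV = $50,000.00 / (1 + 0.065)^15
PV = $50,000.00 / 2.571841
PV = $19,441.33

PV = FV / (1 + r)^t = $19,441.33


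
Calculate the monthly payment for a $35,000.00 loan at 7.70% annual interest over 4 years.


Loan payment formula: PMT = PV × r / (1 − (1 + r)^(−n))
Monthly rate r = 0.077/12 ≈ 0.00641667, n = 48 months
Denominator: 1 − (1 + 0.077/12)^(−48) = 0.264361
PMT = $35,000.00 × (0.077/12) / 0.264361
PMT = $849.53 per month

PMT = PV × r / (1-(1+r)^(-n)) = $849.53/month


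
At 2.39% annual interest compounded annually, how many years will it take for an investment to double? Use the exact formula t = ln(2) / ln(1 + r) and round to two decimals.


Doubling condition: (1 + r)^t = 2
Take ln of both sides: t × ln(1 + r) = ln(2)
t = ln(2) / ln(1 + r)
t = 0.693147 / 0.023619
t = 29.35

t = ln(2) / ln(1 + r) = 29.35 years


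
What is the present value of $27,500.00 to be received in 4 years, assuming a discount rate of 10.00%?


Present value formula: PV = FV / (1 + r)^t
PV = $27,500.00 / (1 + 0.1)^4
PV = $27,500.00 / 1.464100
PV = $18,782.87

PV = FV / (1 + r)^t = $18,782.87


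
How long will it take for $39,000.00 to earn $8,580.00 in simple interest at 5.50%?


Rearrange the simple interest formula for t:
I = P × r × t  ⇒  t = I / (P × r)
t = $8,580.00 / ($39,000.00 × 0.055)
t = 4

t = I/(P×r) = 4 years


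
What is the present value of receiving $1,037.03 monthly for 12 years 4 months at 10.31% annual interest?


Present value of an ordinary annuity: PV = PMT × (1 − (1 + r)^(−n)) / r
Monthly rate r = 0.1031/12 ≈ 0.00859167, n = 148
PV = $1,037.03 × (1 − (1 + 0.1031/12)^(−148)) / (0.1031/12)
PV = $1,037.03 × 83.578772
PV = $86,673.69

PV = PMT × (1-(1+r)^(-n))/r = $86,673.69


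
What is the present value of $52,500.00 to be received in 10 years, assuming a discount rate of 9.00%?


Present value formula: PV = FV / (1 + r)^t
PV = $52,500.00 / (1 + 0.09)^10
PV = $52,500.00 / 2.3673637
PV = $22,176.57

PV = FV / (1 + r)^t = $22,176.57


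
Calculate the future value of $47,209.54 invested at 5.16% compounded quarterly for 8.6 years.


Compound interest formula: A = P(1 + r/n)^(nt)
A = $47,209.54 × (1 + 0.0516/4)^(4 × 8.6)
Growth factor: (1 + 0.0516/4)^34.4 = 1.5541397
A = $47,209.54 × 1.5541397
A = $73,370.22

A = P(1 + r/n)^(nt) = $73,370.22


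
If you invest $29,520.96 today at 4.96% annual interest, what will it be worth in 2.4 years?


Future value formula: FV = PV × (1 + r)^t
FV = $29,520.96 × (1 + 0.0496)^2.4
FV = $29,520.96 × 1.1232002
FV = $33,157.95

FV = PV × (1 + r)^t = $33,157.95


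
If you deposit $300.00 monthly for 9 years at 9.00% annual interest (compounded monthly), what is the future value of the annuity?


Future value of an ordinary annuity: FV = PMT × ((1 + r)^n − 1) / r
Monthly rate r = 0.09/12 = 0.0075, n = 108
FV = $300.00 × ((1 + 0.09/12)^108 − 1) / (0.09/12)
FV = $300.00 × 165.483223
FV = $49,644.97

FV = PMT × ((1+r)^n - 1)/r = $49,644.97


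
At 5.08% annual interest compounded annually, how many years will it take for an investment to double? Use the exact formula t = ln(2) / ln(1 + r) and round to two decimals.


Doubling condition: (1 + r)^t = 2
Take ln of both sides: t × ln(1 + r) = ln(2)
t = ln(2) / ln(1 + r)
t = 0.693147 / 0.049552
t = 13.99

t = ln(2) / ln(1 + r) = 13.99 years


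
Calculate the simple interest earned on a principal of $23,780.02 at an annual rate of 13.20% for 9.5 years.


Simple interest formula: I = P × r × t
I = $23,780.02 × 0.132 × 9.5
I = $29,820.15

I = P × r × t = $29,820.15


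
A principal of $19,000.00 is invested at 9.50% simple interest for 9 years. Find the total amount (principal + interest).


Total amount formula: A = P(1 + rt) = P + P·r·t
Interest: I = P × r × t = $19,000.00 × 0.095 × 9 = $16,245.00
A = P + I = $19,000.00 + $16,245.00 = $35,245.00

A = P + I = P(1 + rt) = $35,245.00


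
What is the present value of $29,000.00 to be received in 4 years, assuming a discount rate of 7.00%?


Present value formula: PV = FV / (1 + r)^t
PV = $29,000.00 / (1 + 0.07)^4
PV = $29,000.00 / 1.310796
PV = $22,123.96

PV = FV / (1 + r)^t = $22,123.96


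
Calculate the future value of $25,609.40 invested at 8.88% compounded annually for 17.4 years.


Compound interest formula: A = P(1 + r/n)^(nt)
A = $25,609.40 × (1 + 0.0888/1)^(1 × 17.4)
Growth factor: (1 + 0.0888/1)^17.4 = 4.3943754
A = $25,609.40 × 4.3943754
A = $112,537.32

A = P(1 + r/n)^(nt) = $112,537.32


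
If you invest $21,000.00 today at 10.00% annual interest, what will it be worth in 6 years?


Future value formula: FV = PV × (1 + r)^t
FV = $21,000.00 × (1 + 0.1)^6
FV = $21,000.00 × 1.771561
FV = $37,202.78

FV = PV × (1 + r)^t = $37,202.78


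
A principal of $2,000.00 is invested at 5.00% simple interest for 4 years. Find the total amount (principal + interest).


Total amount formula: A = P(1 + rt) = P + P·r·t
Interest: I = P × r × t = $2,000.00 × 0.05 × 4 = $400.00
A = P + I = $2,000.00 + $400.00 = $2,400.00

A = P + I = P(1 + rt) = $2,400.00


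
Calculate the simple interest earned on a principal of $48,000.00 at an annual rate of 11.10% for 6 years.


Simple interest formula: I = P × r × t
I = $48,000.00 × 0.111 × 6
I = $31,968.00

I = P × r × t = $31,968.00


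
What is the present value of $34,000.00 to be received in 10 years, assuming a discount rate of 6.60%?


Present value formula: PV = FV / (1 + r)^t
PV = $34,000.00 / (1 + 0.066)^10
PV = $34,000.00 / 1.894838
PV = $17,943.49

PV = FV / (1 + r)^t = $17,943.49


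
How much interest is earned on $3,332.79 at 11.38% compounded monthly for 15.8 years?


Compound interest earned = final amount − principal.
A = P(1 + r/n)^(nt) = $3,332.79 × (1 + 0.1138/12)^(12 × 15.8) = $19,952.96
Interest = A − P = $19,952.96 − $3,332.79 = $16,620.17

Interest = A - P = $16,620.17


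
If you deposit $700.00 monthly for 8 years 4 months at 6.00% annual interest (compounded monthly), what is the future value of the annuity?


Future value of an ordinary annuity: FV = PMT × ((1 + r)^n − 1) / r
Monthly rate r = 0.06/12 = 0.005, n = 100
FV = $700.00 × ((1 + 0.06/12)^100 − 1) / (0.06/12)
FV = $700.00 × 129.333698
FV = $90,533.59

FV = PMT × ((1+r)^n - 1)/r = $90,533.59


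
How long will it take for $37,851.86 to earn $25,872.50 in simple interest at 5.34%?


Rearrange the simple interest formula for t:
I = P × r × t  ⇒  t = I / (P × r)
t = $25,872.50 / ($37,851.86 × 0.0534)
t = 12.8

t = I/(P×r) = 12.8 years


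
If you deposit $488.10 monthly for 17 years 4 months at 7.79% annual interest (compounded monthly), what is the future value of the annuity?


Future value of an ordinary annuity: FV = PMT × ((1 + r)^n − 1) / r
Monthly rate r = 0.0779/12 ≈ 0.00649167, n = 208
FV = $488.10 × ((1 + 0.0779/12)^208 − 1) / (0.0779/12)
FV = $488.10 × 437.738623
FV = $213,660.22

FV = PMT × ((1+r)^n - 1)/r = $213,660.22


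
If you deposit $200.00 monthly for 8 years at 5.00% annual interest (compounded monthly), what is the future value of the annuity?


Future value of an ordinary annuity: FV = PMT × ((1 + r)^n − 1) / r
Monthly rate r = 0.05/12 ≈ 0.00416667, n = 96
FV = $200.00 × ((1 + 0.05/12)^96 − 1) / (0.05/12)
FV = $200.00 × 117.740512
FV = $23,548.10

FV = PMT × ((1+r)^n - 1)/r = $23,548.10


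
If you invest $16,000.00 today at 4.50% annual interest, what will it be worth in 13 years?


Future value formula: FV = PV × (1 + r)^t
FV = $16,000.00 × (1 + 0.045)^13
FV = $16,000.00 × 1.772196
FV = $28,355.14

FV = PV × (1 + r)^t = $28,355.14


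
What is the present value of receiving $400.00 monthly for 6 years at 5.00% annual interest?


Present value of an ordinary annuity: PV = PMT × (1 − (1 + r)^(−n)) / r
Monthly rate r = 0.05/12 ≈ 0.00416667, n = 72
PV = $400.00 × (1 − (1 + 0.05/12)^(−72)) / (0.05/12)
PV = $400.00 × 62.092777
PV = $24,837.11

PV = PMT × (1-(1+r)^(-n))/r = $24,837.11


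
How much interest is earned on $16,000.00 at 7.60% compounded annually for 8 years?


Compound interest earned = final amount − principal.
A = P(1 + r/n)^(nt) = $16,000.00 × (1 + 0.076/1)^(1 × 8) = $28,748.70
Interest = A − P = $28,748.70 − $16,000.00 = $12,748.70

Interest = A - P = $12,748.70


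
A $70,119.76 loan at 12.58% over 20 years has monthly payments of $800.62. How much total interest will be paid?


Total paid over the life of the loan = PMT × n.
Total paid = $800.62 × 240 = $192,148.80
Total interest = total paid − principal = $192,148.80 − $70,119.76 = $122,029.04

Total interest = (PMT × n) - PV = $122,029.04


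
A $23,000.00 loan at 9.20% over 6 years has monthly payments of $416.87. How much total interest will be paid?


Total paid over the life of the loan = PMT × n.
Total paid = $416.87 × 72 = $30,014.64
Total interest = total paid − principal = $30,014.64 − $23,000.00 = $7,014.64

Total interest = (PMT × n) - PV = $7,014.64


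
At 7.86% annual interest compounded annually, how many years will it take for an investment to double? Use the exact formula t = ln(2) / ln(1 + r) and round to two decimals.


Doubling condition: (1 + r)^t = 2
Take ln of both sides: t × ln(1 + r) = ln(2)
t = ln(2) / ln(1 + r)
t = 0.693147 / 0.075664
t = 9.16

t = ln(2) / ln(1 + r) = 9.16 years


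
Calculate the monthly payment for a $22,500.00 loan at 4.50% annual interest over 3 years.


Loan payment formula: PMT = PV × r / (1 − (1 + r)^(−n))
Monthly rate r = 0.045/12 = 0.00375, n = 36 months
Denominator: 1 − (1 + 0.045/12)^(−36) = 0.126063
PMT = $22,500.00 × (0.045/12) / 0.126063
PMT = $669.31 per month

PMT = PV × r / (1-(1+r)^(-n)) = $669.31/month


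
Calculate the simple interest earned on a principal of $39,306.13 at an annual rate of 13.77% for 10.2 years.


Simple interest formula: I = P × r × t
I = $39,306.13 × 0.1377 × 10.2
I = $55,207.03

I = P × r × t = $55,207.03


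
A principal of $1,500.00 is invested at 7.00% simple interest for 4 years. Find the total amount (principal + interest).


Total amount formula: A = P(1 + rt) = P + P·r·t
Interest: I = P × r × t = $1,500.00 × 0.07 × 4 = $420.00
A = P + I = $1,500.00 + $420.00 = $1,920.00

A = P + I = P(1 + rt) = $1,920.00


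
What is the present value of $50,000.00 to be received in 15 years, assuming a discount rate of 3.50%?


Present value formula: PV = FV / (1 + r)^t
PV = $50,000.00 / (1 + 0.035)^15
PV = $50,000.00 / 1.675349
PV = $29,844.53

PV = FV / (1 + r)^t = $29,844.53


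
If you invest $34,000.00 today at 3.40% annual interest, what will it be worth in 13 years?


Future value formula: FV = PV × (1 + r)^t
FV = $34,000.00 × (1 + 0.034)^13
FV = $34,000.00 × 1.5444256
FV = $52,510.47

FV = PV × (1 + r)^t = $52,510.47


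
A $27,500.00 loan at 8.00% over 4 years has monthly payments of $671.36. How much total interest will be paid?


Total paid over the life of the loan = PMT × n.
Total paid = $671.36 × 48 = $32,225.28
Total interest = total paid − principal = $32,225.28 − $27,500.00 = $4,725.28

Total interest = (PMT × n) - PV = $4,725.28


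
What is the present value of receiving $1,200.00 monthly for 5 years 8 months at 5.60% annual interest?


Present value of an ordinary annuity: PV = PMT × (1 − (1 + r)^(−n)) / r
Monthly rate r = 0.056/12 ≈ 0.00466667, n = 68
PV = $1,200.00 × (1 − (1 + 0.056/12)^(−68)) / (0.056/12)
PV = $1,200.00 × 58.151645
PV = $69,781.97

PV = PMT × (1-(1+r)^(-n))/r = $69,781.97


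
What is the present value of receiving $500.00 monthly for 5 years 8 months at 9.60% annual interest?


Present value of an ordinary annuity: PV = PMT × (1 − (1 + r)^(−n)) / r
Monthly rate r = 0.096/12 = 0.008, n = 68
PV = $500.00 × (1 − (1 + 0.096/12)^(−68)) / (0.096/12)
PV = $500.00 × 52.290053
PV = $26,145.03

PV = PMT × (1-(1+r)^(-n))/r = $26,145.03


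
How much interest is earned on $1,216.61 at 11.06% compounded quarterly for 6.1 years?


Compound interest earned = final amount − principal.
A = P(1 + r/n)^(nt) = $1,216.61 × (1 + 0.1106/4)^(4 × 6.1) = $2,366.87
Interest = A − P = $2,366.87 − $1,216.61 = $1,150.26

Interest = A - P = $1,150.26


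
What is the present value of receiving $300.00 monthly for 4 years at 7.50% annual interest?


Present value of an ordinary annuity: PV = PMT × (1 − (1 + r)^(−n)) / r
Monthly rate r = 0.075/12 = 0.00625, n = 48
PV = $300.00 × (1 − (1 + 0.075/12)^(−48)) / (0.075/12)
PV = $300.00 × 41.358371
PV = $12,407.51

PV = PMT × (1-(1+r)^(-n))/r = $12,407.51


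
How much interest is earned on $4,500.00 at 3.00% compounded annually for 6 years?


Compound interest earned = final amount − principal.
A = P(1 + r/n)^(nt) = $4,500.00 × (1 + 0.03/1)^(1 × 6) = $5,373.24
Interest = A − P = $5,373.24 − $4,500.00 = $873.24

Interest = A - P = $873.24


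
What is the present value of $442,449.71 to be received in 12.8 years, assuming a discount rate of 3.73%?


Present value formula: PV = FV / (1 + r)^t
PV = $442,449.71 / (1 + 0.0373)^12.8
PV = $442,449.71 / 1.59799728
PV = $276,877.64

PV = FV / (1 + r)^t = $276,877.64


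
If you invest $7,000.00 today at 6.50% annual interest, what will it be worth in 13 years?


Future value formula: FV = PV × (1 + r)^t
FV = $7,000.00 × (1 + 0.065)^13
FV = $7,000.00 × 2.267487
FV = $15,872.41

FV = PV × (1 + r)^t = $15,872.41


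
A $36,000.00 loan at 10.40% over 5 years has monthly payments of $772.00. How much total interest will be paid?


Total paid over the life of the loan = PMT × n.
Total paid = $772.00 × 60 = $46,320.00
Total interest = total paid − principal = $46,320.00 − $36,000.00 = $10,320.00

Total interest = (PMT × n) - PV = $10,320.00


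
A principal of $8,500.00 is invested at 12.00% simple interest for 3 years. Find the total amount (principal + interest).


Total amount formula: A = P(1 + rt) = P + P·r·t
Interest: I = P × r × t = $8,500.00 × 0.12 × 3 = $3,060.00
A = P + I = $8,500.00 + $3,060.00 = $11,560.00

A = P + I = P(1 + rt) = $11,560.00


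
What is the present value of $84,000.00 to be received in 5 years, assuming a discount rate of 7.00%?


Present value formula: PV = FV / (1 + r)^t
PV = $84,000.00 / (1 + 0.07)^5
PV = $84,000.00 / 1.4025517
PV = $59,890.84

PV = FV / (1 + r)^t = $59,890.84


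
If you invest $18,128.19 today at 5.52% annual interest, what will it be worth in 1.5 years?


Future value formula: FV = PV × (1 + r)^t
FV = $18,128.19 × (1 + 0.0552)^1.5
FV = $18,128.19 × 1.083932
FV = $19,649.73

FV = PV × (1 + r)^t = $19,649.73


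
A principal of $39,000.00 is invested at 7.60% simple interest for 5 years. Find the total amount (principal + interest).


Total amount formula: A = P(1 + rt) = P + P·r·t
Interest: I = P × r × t = $39,000.00 × 0.076 × 5 = $14,820.00
A = P + I = $39,000.00 + $14,820.00 = $53,820.00

A = P + I = P(1 + rt) = $53,820.00


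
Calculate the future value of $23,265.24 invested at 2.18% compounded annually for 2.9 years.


Compound interest formula: A = P(1 + r/n)^(nt)
A = $23,265.24 × (1 + 0.0218/1)^(1 × 2.9)
Growth factor: (1 + 0.0218/1)^2.9 = 1.064538
A = $23,265.24 × 1.064538
A = $24,766.73

A = P(1 + r/n)^(nt) = $24,766.73


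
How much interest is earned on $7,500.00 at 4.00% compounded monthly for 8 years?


Compound interest earned = final amount − principal.
A = P(1 + r/n)^(nt) = $7,500.00 × (1 + 0.04/12)^(12 × 8) = $10,322.96
Interest = A − P = $10,322.96 − $7,500.00 = $2,822.96

Interest = A - P = $2,822.96


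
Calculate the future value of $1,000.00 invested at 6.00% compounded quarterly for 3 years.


Compound interest formula: A = P(1 + r/n)^(nt)
A = $1,000.00 × (1 + 0.06/4)^(4 × 3)
Growth factor: (1 + 0.06/4)^12 = 1.195618
A = $1,000.00 × 1.195618
A = $1,195.62

A = P(1 + r/n)^(nt) = $1,195.62


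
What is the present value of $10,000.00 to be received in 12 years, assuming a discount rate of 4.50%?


Present value formula: PV = FV / (1 + r)^t
PV = $10,000.00 / (1 + 0.045)^12
PV = $10,000.00 / 1.695881
PV = $5,896.64

PV = FV / (1 + r)^t = $5,896.64


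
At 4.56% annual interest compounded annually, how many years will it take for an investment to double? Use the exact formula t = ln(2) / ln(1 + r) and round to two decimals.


Doubling condition: (1 + r)^t = 2
Take ln of both sides: t × ln(1 + r) = ln(2)
t = ln(2) / ln(1 + r)
t = 0.693147 / 0.044591
t = 15.54

t = ln(2) / ln(1 + r) = 15.54 years


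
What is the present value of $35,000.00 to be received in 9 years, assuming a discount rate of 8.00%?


Present value formula: PV = FV / (1 + r)^t
PV = $35,000.00 / (1 + 0.08)^9
PV = $35,000.00 / 1.999005
PV = $17,508.71

PV = FV / (1 + r)^t = $17,508.71


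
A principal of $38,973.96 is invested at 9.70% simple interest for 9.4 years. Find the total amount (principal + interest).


Total amount formula: A = P(1 + rt) = P + P·r·t
Interest: I = P × r × t = $38,973.96 × 0.097 × 9.4 = $35,536.46
A = P + I = $38,973.96 + $35,536.46 = $74,510.42

A = P + I = P(1 + rt) = $74,510.42


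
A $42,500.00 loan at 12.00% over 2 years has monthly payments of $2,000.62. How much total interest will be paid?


Total paid over the life of the loan = PMT × n.
Total paid = $2,000.62 × 24 = $48,014.88
Total interest = total paid − principal = $48,014.88 − $42,500.00 = $5,514.88

Total interest = (PMT × n) - PV = $5,514.88


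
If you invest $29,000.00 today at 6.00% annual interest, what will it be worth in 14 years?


Future value formula: FV = PV × (1 + r)^t
FV = $29,000.00 × (1 + 0.06)^14
FV = $29,000.00 × 2.26090396
FV = $65,566.21

FV = PV × (1 + r)^t = $65,566.21


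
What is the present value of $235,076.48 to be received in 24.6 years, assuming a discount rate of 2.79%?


Present value formula: PV = FV / (1 + r)^t
PV = $235,076.48 / (1 + 0.0279)^24.6
PV = $235,076.48 / 1.967847
PV = $119,458.72

PV = FV / (1 + r)^t = $119,458.72


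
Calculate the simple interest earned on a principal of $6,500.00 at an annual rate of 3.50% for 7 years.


Simple interest formula: I = P × r × t
I = $6,500.00 × 0.035 × 7
I = $1,592.50

I = P × r × t = $1,592.50


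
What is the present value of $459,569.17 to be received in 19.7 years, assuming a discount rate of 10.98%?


Present value formula: PV = FV / (1 + r)^t
PV = $459,569.17 / (1 + 0.1098)^19.7
PV = $459,569.17 / 7.786118
PV = $59,024.17

PV = FV / (1 + r)^t = $59,024.17


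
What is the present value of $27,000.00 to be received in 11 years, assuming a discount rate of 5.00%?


Present value formula: PV = FV / (1 + r)^t
PV = $27,000.00 / (1 + 0.05)^11
PV = $27,000.00 / 1.710339
PV = $15,786.34

PV = FV / (1 + r)^t = $15,786.34


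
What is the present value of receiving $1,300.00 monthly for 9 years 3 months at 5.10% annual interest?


Present value of an ordinary annuity: PV = PMT × (1 − (1 + r)^(−n)) / r
Monthly rate r = 0.051/12 = 0.00425, n = 111
PV = $1,300.00 × (1 − (1 + 0.051/12)^(−111)) / (0.051/12)
PV = $1,300.00 × 88.345067
PV = $114,848.59

PV = PMT × (1-(1+r)^(-n))/r = $114,848.59


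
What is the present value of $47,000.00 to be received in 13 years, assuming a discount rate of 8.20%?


Present value formula: PV = FV / (1 + r)^t
PV = $47,000.00 / (1 + 0.082)^13
PV = $47,000.00 / 2.785829
PV = $16,871.10

PV = FV / (1 + r)^t = $16,871.10


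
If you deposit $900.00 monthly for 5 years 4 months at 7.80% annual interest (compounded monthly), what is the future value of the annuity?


Future value of an ordinary annuity: FV = PMT × ((1 + r)^n − 1) / r
Monthly rate r = 0.078/12 = 0.0065, n = 64
FV = $900.00 × ((1 + 0.078/12)^64 − 1) / (0.078/12)
FV = $900.00 × 79.053323
FV = $71,147.99

FV = PMT × ((1+r)^n - 1)/r = $71,147.99


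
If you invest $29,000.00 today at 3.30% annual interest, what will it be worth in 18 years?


Future value formula: FV = PV × (1 + r)^t
FV = $29,000.00 × (1 + 0.033)^18
FV = $29,000.00 × 1.79393122
FV = $52,024.01

FV = PV × (1 + r)^t = $52,024.01


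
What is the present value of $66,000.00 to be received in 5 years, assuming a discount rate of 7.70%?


Present value formula: PV = FV / (1 + r)^t
PV = $66,000.00 / (1 + 0.077)^5
PV = $66,000.00 / 1.449034
PV = $45,547.59

PV = FV / (1 + r)^t = $45,547.59


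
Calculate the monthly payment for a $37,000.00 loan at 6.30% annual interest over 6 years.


Loan payment formula: PMT = PV × r / (1 − (1 + r)^(−n))
Monthly rate r = 0.063/12 = 0.00525, n = 72 months
Denominator: 1 − (1 + 0.063/12)^(−72) = 0.314092
PMT = $37,000.00 × (0.063/12) / 0.314092
PMT = $618.45 per month

PMT = PV × r / (1-(1+r)^(-n)) = $618.45/month


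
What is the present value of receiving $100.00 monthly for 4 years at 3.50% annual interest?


Present value of an ordinary annuity: PV = PMT × (1 − (1 + r)^(−n)) / r
Monthly rate r = 0.035/12 ≈ 0.00291667, n = 48
PV = $100.00 × (1 − (1 + 0.035/12)^(−48)) / (0.035/12)
PV = $100.00 × 44.730719
PV = $4,473.07

PV = PMT × (1-(1+r)^(-n))/r = $4,473.07


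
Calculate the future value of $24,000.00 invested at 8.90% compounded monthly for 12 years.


Compound interest formula: A = P(1 + r/n)^(nt)
A = $24,000.00 × (1 + 0.089/12)^(12 × 12)
Growth factor: (1 + 0.089/12)^144 = 2.8981105
A = $24,000.00 × 2.8981105
A = $69,554.65

A = P(1 + r/n)^(nt) = $69,554.65


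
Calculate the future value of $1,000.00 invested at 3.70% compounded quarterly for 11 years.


Compound interest formula: A = P(1 + r/n)^(nt)
A = $1,000.00 × (1 + 0.037/4)^(4 × 11)
Growth factor: (1 + 0.037/4)^44 = 1.499496
A = $1,000.00 × 1.499496
A = $1,499.50

A = P(1 + r/n)^(nt) = $1,499.50


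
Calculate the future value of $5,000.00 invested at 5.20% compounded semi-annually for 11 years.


Compound interest formula: A = P(1 + r/n)^(nt)
A = $5,000.00 × (1 + 0.052/2)^(2 × 11)
Growth factor: (1 + 0.052/2)^22 = 1.7589032
A = $5,000.00 × 1.7589032
A = $8,794.52

A = P(1 + r/n)^(nt) = $8,794.52


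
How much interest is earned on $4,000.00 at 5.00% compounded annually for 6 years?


Compound interest earned = final amount − principal.
A = P(1 + r/n)^(nt) = $4,000.00 × (1 + 0.05/1)^(1 × 6) = $5,360.38
Interest = A − P = $5,360.38 − $4,000.00 = $1,360.38

Interest = A - P = $1,360.38


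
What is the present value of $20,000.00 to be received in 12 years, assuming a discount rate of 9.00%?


Present value formula: PV = FV / (1 + r)^t
PV = $20,000.00 / (1 + 0.09)^12
PV = $20,000.00 / 2.812665
PV = $7,110.69

PV = FV / (1 + r)^t = $7,110.69


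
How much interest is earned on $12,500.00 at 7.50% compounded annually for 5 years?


Compound interest earned = final amount − principal.
A = P(1 + r/n)^(nt) = $12,500.00 × (1 + 0.075/1)^(1 × 5) = $17,945.37
Interest = A − P = $17,945.37 − $12,500.00 = $5,445.37

Interest = A - P = $5,445.37


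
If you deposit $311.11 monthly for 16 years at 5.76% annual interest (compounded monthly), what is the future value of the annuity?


Future value of an ordinary annuity: FV = PMT × ((1 + r)^n − 1) / r
Monthly rate r = 0.0576/12 = 0.0048, n = 192
FV = $311.11 × ((1 + 0.0576/12)^192 − 1) / (0.0576/12)
FV = $311.11 × 314.119429
FV = $97,725.70

FV = PMT × ((1+r)^n - 1)/r = $97,725.70


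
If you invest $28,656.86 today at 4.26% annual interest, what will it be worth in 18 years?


Future value formula: FV = PV × (1 + r)^t
FV = $28,656.86 × (1 + 0.0426)^18
FV = $28,656.86 × 2.1189415
FV = $60,722.21

FV = PV × (1 + r)^t = $60,722.21


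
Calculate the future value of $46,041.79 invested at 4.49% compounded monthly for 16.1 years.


Compound interest formula: A = P(1 + r/n)^(nt)
A = $46,041.79 × (1 + 0.0449/12)^(12 × 16.1)
Growth factor: (1 + 0.0449/12)^193.2 = 2.0576014
A = $46,041.79 × 2.0576014
A = $94,735.65

A = P(1 + r/n)^(nt) = $94,735.65


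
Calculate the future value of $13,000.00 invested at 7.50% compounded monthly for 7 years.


Compound interest formula: A = P(1 + r/n)^(nt)
A = $13,000.00 × (1 + 0.075/12)^(12 × 7)
Growth factor: (1 + 0.075/12)^84 = 1.687699
A = $13,000.00 × 1.687699
A = $21,940.09

A = P(1 + r/n)^(nt) = $21,940.09


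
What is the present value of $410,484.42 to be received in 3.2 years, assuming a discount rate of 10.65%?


Present value formula: PV = FV / (1 + r)^t
PV = $410,484.42 / (1 + 0.1065)^3.2
PV = $410,484.42 / 1.38243442
PV = $296,928.67

PV = FV / (1 + r)^t = $296,928.67


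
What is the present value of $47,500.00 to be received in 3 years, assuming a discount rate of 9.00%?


Present value formula: PV = FV / (1 + r)^t
PV = $47,500.00 / (1 + 0.09)^3
PV = $47,500.00 / 1.295029
PV = $36,678.72

PV = FV / (1 + r)^t = $36,678.72


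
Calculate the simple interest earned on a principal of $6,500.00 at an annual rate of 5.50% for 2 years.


Simple interest formula: I = P × r × t
I = $6,500.00 × 0.055 × 2
I = $715.00

I = P × r × t = $715.00


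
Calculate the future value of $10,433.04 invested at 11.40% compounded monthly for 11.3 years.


Compound interest formula: A = P(1 + r/n)^(nt)
A = $10,433.04 × (1 + 0.114/12)^(12 × 11.3)
Growth factor: (1 + 0.114/12)^135.6 = 3.604271
A = $10,433.04 × 3.604271
A = $37,603.50

A = P(1 + r/n)^(nt) = $37,603.50


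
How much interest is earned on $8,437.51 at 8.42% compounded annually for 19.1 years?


Compound interest earned = final amount − principal.
A = P(1 + r/n)^(nt) = $8,437.51 × (1 + 0.0842/1)^(1 × 19.1) = $39,518.81
Interest = A − P = $39,518.81 − $8,437.51 = $31,081.30

Interest = A - P = $31,081.30


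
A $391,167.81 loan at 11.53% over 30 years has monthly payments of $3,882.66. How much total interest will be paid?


Total paid over the life of the loan = PMT × n.
Total paid = $3,882.66 × 360 = $1,397,757.60
Total interest = total paid − principal = $1,397,757.60 − $391,167.81 = $1,006,589.79

Total interest = (PMT × n) - PV = $1,006,589.79


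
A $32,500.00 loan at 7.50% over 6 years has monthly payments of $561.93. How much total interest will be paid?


Total paid over the life of the loan = PMT × n.
Total paid = $561.93 × 72 = $40,458.96
Total interest = total paid − principal = $40,458.96 − $32,500.00 = $7,958.96

Total interest = (PMT × n) - PV = $7,958.96


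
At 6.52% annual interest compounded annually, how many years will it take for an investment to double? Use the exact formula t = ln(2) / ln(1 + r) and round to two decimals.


Doubling condition: (1 + r)^t = 2
Take ln of both sides: t × ln(1 + r) = ln(2)
t = ln(2) / ln(1 + r)
t = 0.693147 / 0.063163
t = 10.97

t = ln(2) / ln(1 + r) = 10.97 years


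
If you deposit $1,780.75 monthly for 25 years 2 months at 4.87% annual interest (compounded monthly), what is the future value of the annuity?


Future value of an ordinary annuity: FV = PMT × ((1 + r)^n − 1) / r
Monthly rate r = 0.0487/12 ≈ 0.00405833, n = 302
FV = $1,780.75 × ((1 + 0.0487/12)^302 − 1) / (0.0487/12)
FV = $1,780.75 × 590.840567
FV = $1,052,139.34

FV = PMT × ((1+r)^n - 1)/r = $1,052,139.34


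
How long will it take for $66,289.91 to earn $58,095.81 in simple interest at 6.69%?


Rearrange the simple interest formula for t:
I = P × r × t  ⇒  t = I / (P × r)
t = $58,095.81 / ($66,289.91 × 0.0669)
t = 13.1

t = I/(P×r) = 13.1 years
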